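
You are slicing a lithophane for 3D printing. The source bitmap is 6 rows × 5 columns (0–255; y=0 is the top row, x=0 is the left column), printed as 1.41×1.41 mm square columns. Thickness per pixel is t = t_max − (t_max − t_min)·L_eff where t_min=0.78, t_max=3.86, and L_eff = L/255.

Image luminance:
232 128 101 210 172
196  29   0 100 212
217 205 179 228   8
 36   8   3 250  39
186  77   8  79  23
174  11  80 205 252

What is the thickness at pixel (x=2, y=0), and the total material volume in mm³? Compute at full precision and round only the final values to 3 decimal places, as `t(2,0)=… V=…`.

span = t_max - t_min = 3.86 - 0.78 = 3.080
L(2,0) = 101, L_eff = 101/255 = 0.396078
t(2,0) = 3.86 - 3.080·0.396078 = 2.640
Σt over all 6·5 pixels = 152443/2125 ≈ 71.7378824
V = pitch²·Σt = 1.41²·152443/2125 = 142.622

t(2,0)=2.640 V=142.622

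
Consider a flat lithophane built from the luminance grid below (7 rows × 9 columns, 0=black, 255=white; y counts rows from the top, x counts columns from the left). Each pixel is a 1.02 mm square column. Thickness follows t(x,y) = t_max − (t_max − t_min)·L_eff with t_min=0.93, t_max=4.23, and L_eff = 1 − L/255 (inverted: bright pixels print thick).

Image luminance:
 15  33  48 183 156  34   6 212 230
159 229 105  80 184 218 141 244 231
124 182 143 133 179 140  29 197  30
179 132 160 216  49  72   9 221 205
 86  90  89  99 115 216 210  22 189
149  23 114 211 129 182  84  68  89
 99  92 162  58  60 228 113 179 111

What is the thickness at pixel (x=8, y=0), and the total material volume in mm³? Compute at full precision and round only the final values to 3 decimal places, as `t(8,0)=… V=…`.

t(8,0)=3.906 V=171.025

span = t_max - t_min = 4.23 - 0.93 = 3.300
L(8,0) = 230, L_eff = 1 - 230/255 = 0.098039 (inverted)
t(8,0) = 4.23 - 3.300·0.098039 = 3.906
Σt over all 7·9 pixels = 279453/1700 ≈ 164.3841176
V = pitch²·Σt = 1.02²·279453/1700 = 171.025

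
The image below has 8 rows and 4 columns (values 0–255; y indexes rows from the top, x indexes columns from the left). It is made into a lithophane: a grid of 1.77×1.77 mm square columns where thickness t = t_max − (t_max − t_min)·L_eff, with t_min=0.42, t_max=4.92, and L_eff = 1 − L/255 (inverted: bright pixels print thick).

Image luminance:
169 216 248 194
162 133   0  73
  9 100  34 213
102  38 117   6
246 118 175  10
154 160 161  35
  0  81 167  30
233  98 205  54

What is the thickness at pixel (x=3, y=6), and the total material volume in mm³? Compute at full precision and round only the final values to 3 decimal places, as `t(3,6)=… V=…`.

t(3,6)=0.949 V=248.933

span = t_max - t_min = 4.92 - 0.42 = 4.500
L(3,6) = 30, L_eff = 1 - 30/255 = 0.882353 (inverted)
t(3,6) = 4.92 - 4.500·0.882353 = 0.949
Σt over all 8·4 pixels = 67539/850 ≈ 79.4576471
V = pitch²·Σt = 1.77²·67539/850 = 248.933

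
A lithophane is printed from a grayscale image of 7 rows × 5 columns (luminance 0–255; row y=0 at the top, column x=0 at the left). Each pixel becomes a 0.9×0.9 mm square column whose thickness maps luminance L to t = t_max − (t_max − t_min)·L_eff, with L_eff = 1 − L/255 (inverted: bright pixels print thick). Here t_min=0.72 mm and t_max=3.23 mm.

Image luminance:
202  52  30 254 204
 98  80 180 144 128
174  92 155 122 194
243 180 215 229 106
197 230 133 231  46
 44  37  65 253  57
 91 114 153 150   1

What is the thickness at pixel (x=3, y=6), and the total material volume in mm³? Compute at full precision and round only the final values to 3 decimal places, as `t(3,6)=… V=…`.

t(3,6)=2.196 V=59.352

span = t_max - t_min = 3.23 - 0.72 = 2.510
L(3,6) = 150, L_eff = 1 - 150/255 = 0.411765 (inverted)
t(3,6) = 3.23 - 2.510·0.411765 = 2.196
Σt over all 7·5 pixels = 155707/2125 ≈ 73.2738824
V = pitch²·Σt = 0.9²·155707/2125 = 59.352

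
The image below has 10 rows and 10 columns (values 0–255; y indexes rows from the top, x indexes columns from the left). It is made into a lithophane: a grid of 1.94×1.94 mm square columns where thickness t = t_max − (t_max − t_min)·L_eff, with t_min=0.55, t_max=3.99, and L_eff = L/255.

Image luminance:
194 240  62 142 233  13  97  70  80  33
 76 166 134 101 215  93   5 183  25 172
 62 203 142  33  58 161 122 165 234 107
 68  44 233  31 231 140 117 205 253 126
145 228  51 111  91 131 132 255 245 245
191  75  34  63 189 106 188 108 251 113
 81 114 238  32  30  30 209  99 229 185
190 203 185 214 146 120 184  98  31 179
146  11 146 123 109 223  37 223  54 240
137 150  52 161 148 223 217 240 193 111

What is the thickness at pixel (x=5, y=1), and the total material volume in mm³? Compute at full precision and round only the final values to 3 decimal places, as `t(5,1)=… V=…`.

t(5,1)=2.735 V=802.956

span = t_max - t_min = 3.99 - 0.55 = 3.440
L(5,1) = 93, L_eff = 93/255 = 0.364706
t(5,1) = 3.99 - 3.440·0.364706 = 2.735
Σt over all 10·10 pixels = 1360093/6375 ≈ 213.3479216
V = pitch²·Σt = 1.94²·1360093/6375 = 802.956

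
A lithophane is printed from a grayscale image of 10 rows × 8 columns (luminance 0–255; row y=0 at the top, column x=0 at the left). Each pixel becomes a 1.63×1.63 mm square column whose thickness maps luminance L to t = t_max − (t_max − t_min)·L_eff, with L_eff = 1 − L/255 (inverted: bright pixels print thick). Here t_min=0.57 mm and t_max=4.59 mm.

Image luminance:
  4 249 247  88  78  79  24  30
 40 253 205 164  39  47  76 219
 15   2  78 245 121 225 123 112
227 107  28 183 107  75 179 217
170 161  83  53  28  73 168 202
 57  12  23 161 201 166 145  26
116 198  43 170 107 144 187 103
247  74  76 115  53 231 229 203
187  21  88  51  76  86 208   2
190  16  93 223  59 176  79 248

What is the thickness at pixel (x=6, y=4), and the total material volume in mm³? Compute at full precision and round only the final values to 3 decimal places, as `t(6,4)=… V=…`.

span = t_max - t_min = 4.59 - 0.57 = 4.020
L(6,4) = 168, L_eff = 1 - 168/255 = 0.341176 (inverted)
t(6,4) = 4.59 - 4.020·0.341176 = 3.218
Σt over all 10·8 pixels = 422319/2125 ≈ 198.7383529
V = pitch²·Σt = 1.63²·422319/2125 = 528.028

t(6,4)=3.218 V=528.028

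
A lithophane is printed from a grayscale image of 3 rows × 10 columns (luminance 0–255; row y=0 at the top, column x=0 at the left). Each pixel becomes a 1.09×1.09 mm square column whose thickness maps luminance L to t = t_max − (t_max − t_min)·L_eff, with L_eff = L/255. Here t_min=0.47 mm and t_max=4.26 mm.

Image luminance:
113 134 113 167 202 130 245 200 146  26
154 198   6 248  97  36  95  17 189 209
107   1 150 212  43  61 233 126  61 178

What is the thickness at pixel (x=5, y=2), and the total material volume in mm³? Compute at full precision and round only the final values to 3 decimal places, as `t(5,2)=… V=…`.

t(5,2)=3.353 V=83.024

span = t_max - t_min = 4.26 - 0.47 = 3.790
L(5,2) = 61, L_eff = 61/255 = 0.239216
t(5,2) = 4.26 - 3.790·0.239216 = 3.353
Σt over all 3·10 pixels = 593979/8500 ≈ 69.8798824
V = pitch²·Σt = 1.09²·593979/8500 = 83.024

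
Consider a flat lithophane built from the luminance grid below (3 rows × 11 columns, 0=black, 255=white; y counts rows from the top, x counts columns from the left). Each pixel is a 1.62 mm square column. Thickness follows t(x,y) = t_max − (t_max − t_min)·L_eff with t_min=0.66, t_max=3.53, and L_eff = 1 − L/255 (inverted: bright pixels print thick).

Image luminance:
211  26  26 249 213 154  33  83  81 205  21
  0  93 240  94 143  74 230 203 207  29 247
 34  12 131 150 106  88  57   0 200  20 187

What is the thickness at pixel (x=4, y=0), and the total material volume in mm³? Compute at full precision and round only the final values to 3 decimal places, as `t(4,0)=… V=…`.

span = t_max - t_min = 3.53 - 0.66 = 2.870
L(4,0) = 213, L_eff = 1 - 213/255 = 0.164706 (inverted)
t(4,0) = 3.53 - 2.870·0.164706 = 3.057
Σt over all 3·11 pixels = 1659479/25500 ≈ 65.0776078
V = pitch²·Σt = 1.62²·1659479/25500 = 170.790

t(4,0)=3.057 V=170.790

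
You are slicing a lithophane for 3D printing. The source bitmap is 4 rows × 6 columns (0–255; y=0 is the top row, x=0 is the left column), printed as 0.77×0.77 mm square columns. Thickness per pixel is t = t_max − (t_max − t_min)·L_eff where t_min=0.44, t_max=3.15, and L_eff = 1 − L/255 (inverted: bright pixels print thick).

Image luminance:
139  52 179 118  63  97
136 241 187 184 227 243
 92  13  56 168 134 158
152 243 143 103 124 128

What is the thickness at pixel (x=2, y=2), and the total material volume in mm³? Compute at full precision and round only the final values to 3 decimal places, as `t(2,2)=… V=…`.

t(2,2)=1.035 V=27.558

span = t_max - t_min = 3.15 - 0.44 = 2.710
L(2,2) = 56, L_eff = 1 - 56/255 = 0.780392 (inverted)
t(2,2) = 3.15 - 2.710·0.780392 = 1.035
Σt over all 4·6 pixels = 59263/1275 ≈ 46.4807843
V = pitch²·Σt = 0.77²·59263/1275 = 27.558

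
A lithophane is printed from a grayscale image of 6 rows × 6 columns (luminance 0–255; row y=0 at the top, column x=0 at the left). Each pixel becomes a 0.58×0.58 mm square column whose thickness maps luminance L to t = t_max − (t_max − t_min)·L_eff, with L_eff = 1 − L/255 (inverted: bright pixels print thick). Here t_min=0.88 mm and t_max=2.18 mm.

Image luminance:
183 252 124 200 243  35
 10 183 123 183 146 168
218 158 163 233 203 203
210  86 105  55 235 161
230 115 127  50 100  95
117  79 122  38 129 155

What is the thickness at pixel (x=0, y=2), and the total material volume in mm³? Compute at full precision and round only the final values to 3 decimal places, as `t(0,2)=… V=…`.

span = t_max - t_min = 2.18 - 0.88 = 1.300
L(0,2) = 218, L_eff = 1 - 218/255 = 0.145098 (inverted)
t(0,2) = 2.18 - 1.300·0.145098 = 1.991
Σt over all 6·6 pixels = 29773/510 ≈ 58.3784314
V = pitch²·Σt = 0.58²·29773/510 = 19.639

t(0,2)=1.991 V=19.639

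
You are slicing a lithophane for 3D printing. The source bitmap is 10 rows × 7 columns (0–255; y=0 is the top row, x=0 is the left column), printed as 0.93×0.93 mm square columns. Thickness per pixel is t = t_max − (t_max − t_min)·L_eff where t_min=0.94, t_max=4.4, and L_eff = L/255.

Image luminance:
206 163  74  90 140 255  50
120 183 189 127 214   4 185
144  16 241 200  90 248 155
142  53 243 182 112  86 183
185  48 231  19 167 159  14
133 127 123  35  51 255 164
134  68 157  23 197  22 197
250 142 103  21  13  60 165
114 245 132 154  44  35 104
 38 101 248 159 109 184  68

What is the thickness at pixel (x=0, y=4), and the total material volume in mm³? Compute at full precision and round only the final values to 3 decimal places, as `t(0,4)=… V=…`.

span = t_max - t_min = 4.4 - 0.94 = 3.460
L(0,4) = 185, L_eff = 185/255 = 0.725490
t(0,4) = 4.4 - 3.460·0.725490 = 1.890
Σt over all 10·7 pixels = 784637/4250 ≈ 184.6204706
V = pitch²·Σt = 0.93²·784637/4250 = 159.678

t(0,4)=1.890 V=159.678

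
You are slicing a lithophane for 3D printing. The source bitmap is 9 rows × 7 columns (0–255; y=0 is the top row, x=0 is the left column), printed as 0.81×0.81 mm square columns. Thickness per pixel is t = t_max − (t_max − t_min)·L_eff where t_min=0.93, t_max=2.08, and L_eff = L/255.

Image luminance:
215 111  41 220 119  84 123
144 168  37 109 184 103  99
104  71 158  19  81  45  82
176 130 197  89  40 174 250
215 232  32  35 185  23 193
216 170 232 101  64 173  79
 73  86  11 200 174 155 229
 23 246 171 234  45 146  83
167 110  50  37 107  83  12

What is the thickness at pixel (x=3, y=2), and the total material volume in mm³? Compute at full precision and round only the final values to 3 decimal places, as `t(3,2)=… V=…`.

t(3,2)=1.994 V=63.000

span = t_max - t_min = 2.08 - 0.93 = 1.150
L(3,2) = 19, L_eff = 19/255 = 0.074510
t(3,2) = 2.08 - 1.150·0.074510 = 1.994
Σt over all 9·7 pixels = 489709/5100 ≈ 96.0213725
V = pitch²·Σt = 0.81²·489709/5100 = 63.000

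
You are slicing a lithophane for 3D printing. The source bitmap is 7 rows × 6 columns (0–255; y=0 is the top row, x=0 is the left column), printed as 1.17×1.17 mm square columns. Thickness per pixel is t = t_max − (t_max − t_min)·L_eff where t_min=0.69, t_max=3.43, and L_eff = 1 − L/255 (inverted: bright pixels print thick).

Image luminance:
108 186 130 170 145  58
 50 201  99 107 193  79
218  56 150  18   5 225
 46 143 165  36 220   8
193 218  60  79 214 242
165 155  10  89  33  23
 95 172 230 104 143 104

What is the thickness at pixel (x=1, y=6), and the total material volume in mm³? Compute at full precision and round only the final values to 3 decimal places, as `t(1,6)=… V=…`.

span = t_max - t_min = 3.43 - 0.69 = 2.740
L(1,6) = 172, L_eff = 1 - 172/255 = 0.325490 (inverted)
t(1,6) = 3.43 - 2.740·0.325490 = 2.538
Σt over all 7·6 pixels = 35812/425 ≈ 84.2635294
V = pitch²·Σt = 1.17²·35812/425 = 115.348

t(1,6)=2.538 V=115.348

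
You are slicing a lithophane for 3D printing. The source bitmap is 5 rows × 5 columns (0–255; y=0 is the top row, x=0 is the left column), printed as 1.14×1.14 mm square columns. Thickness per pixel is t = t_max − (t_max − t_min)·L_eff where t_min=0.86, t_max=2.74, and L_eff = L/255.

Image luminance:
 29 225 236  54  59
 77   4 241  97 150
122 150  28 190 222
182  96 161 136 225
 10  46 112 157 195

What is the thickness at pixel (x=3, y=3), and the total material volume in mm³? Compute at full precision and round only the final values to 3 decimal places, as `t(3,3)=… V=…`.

span = t_max - t_min = 2.74 - 0.86 = 1.880
L(3,3) = 136, L_eff = 136/255 = 0.533333
t(3,3) = 2.74 - 1.880·0.533333 = 1.737
Σt over all 5·5 pixels = 190733/4250 ≈ 44.8783529
V = pitch²·Σt = 1.14²·190733/4250 = 58.324

t(3,3)=1.737 V=58.324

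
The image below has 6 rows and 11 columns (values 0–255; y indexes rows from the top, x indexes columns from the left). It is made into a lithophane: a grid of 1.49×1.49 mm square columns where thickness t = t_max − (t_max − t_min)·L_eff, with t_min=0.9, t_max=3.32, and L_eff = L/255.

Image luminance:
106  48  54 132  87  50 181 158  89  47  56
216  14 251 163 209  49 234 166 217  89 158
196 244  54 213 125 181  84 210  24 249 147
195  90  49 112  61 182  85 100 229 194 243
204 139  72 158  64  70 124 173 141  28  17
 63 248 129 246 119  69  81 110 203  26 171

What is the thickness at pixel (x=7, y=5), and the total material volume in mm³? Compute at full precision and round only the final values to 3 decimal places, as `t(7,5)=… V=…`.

t(7,5)=2.276 V=303.251

span = t_max - t_min = 3.32 - 0.9 = 2.420
L(7,5) = 110, L_eff = 110/255 = 0.431373
t(7,5) = 3.32 - 2.420·0.431373 = 2.276
Σt over all 6·11 pixels = 870782/6375 ≈ 136.5932549
V = pitch²·Σt = 1.49²·870782/6375 = 303.251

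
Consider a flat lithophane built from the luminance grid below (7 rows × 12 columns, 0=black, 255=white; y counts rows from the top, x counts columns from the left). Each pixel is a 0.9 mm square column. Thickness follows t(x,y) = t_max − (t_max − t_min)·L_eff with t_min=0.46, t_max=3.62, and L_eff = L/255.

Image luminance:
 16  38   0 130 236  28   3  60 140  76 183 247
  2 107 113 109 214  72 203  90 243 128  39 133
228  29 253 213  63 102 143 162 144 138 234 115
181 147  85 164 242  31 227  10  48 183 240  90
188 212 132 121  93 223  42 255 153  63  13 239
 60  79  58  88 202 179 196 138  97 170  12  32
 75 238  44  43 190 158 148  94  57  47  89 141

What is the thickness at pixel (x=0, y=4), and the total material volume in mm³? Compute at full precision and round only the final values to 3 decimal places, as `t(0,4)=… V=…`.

t(0,4)=1.290 V=141.401

span = t_max - t_min = 3.62 - 0.46 = 3.160
L(0,4) = 188, L_eff = 188/255 = 0.737255
t(0,4) = 3.62 - 3.160·0.737255 = 1.290
Σt over all 7·12 pixels = 1112881/6375 ≈ 174.5695686
V = pitch²·Σt = 0.9²·1112881/6375 = 141.401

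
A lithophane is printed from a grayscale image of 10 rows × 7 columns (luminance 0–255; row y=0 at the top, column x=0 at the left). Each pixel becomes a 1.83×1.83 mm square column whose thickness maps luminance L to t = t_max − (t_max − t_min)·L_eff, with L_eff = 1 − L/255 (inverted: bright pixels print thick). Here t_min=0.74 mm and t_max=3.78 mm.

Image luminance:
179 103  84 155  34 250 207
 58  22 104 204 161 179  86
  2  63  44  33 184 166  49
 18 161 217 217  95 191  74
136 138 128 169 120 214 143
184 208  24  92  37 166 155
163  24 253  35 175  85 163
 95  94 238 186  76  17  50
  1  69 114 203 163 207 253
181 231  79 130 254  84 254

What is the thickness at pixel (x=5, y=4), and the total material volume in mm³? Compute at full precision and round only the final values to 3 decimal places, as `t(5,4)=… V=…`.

span = t_max - t_min = 3.78 - 0.74 = 3.040
L(5,4) = 214, L_eff = 1 - 214/255 = 0.160784 (inverted)
t(5,4) = 3.78 - 3.040·0.160784 = 3.291
Σt over all 10·7 pixels = 1024181/6375 ≈ 160.6558431
V = pitch²·Σt = 1.83²·1024181/6375 = 538.020

t(5,4)=3.291 V=538.020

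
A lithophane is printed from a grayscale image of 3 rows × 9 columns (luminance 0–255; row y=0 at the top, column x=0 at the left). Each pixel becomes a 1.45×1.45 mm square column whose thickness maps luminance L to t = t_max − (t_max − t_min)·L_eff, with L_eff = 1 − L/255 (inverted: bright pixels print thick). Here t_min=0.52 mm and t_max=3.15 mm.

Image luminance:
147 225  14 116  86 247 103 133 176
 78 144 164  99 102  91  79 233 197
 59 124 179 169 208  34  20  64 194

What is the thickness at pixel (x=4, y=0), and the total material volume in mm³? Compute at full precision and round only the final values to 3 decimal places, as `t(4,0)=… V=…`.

t(4,0)=1.407 V=105.090

span = t_max - t_min = 3.15 - 0.52 = 2.630
L(4,0) = 86, L_eff = 1 - 86/255 = 0.662745 (inverted)
t(4,0) = 3.15 - 2.630·0.662745 = 1.407
Σt over all 3·9 pixels = 2999/60 ≈ 49.9833333
V = pitch²·Σt = 1.45²·2999/60 = 105.090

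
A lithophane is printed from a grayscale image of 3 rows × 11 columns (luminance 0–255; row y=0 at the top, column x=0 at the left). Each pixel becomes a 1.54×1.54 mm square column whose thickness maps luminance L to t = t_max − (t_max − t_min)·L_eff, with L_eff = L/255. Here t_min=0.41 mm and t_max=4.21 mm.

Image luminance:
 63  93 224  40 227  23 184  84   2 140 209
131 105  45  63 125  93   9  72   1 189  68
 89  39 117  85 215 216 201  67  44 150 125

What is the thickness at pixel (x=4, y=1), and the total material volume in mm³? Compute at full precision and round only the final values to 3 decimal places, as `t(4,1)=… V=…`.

span = t_max - t_min = 4.21 - 0.41 = 3.800
L(4,1) = 125, L_eff = 125/255 = 0.490196
t(4,1) = 4.21 - 3.800·0.490196 = 2.347
Σt over all 3·11 pixels = 87931/1020 ≈ 86.2068627
V = pitch²·Σt = 1.54²·87931/1020 = 204.448

t(4,1)=2.347 V=204.448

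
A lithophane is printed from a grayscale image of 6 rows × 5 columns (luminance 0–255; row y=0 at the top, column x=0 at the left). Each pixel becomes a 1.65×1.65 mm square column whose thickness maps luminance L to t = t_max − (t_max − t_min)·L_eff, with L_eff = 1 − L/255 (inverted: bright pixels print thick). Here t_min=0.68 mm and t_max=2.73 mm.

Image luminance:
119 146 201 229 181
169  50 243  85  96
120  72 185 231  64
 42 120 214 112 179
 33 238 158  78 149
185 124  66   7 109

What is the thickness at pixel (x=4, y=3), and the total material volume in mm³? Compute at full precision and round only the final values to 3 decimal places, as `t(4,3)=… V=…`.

t(4,3)=2.119 V=143.195

span = t_max - t_min = 2.73 - 0.68 = 2.050
L(4,3) = 179, L_eff = 1 - 179/255 = 0.298039 (inverted)
t(4,3) = 2.73 - 2.050·0.298039 = 2.119
Σt over all 6·5 pixels = 17883/340 ≈ 52.5970588
V = pitch²·Σt = 1.65²·17883/340 = 143.195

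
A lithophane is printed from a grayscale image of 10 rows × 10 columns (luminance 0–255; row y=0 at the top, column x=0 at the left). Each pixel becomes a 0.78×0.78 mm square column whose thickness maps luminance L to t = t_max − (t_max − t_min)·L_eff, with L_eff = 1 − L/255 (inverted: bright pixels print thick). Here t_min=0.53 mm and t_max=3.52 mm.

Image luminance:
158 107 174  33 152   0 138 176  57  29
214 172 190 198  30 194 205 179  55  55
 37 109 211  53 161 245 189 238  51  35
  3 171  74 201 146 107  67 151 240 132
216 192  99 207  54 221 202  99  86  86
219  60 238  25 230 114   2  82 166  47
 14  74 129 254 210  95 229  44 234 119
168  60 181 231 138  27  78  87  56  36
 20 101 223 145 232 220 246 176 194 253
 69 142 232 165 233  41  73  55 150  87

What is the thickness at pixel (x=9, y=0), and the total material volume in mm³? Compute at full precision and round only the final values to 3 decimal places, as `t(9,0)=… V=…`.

span = t_max - t_min = 3.52 - 0.53 = 2.990
L(9,0) = 29, L_eff = 1 - 29/255 = 0.886275 (inverted)
t(9,0) = 3.52 - 2.990·0.886275 = 0.870
Σt over all 10·10 pixels = 5329097/25500 ≈ 208.9841961
V = pitch²·Σt = 0.78²·5329097/25500 = 127.146

t(9,0)=0.870 V=127.146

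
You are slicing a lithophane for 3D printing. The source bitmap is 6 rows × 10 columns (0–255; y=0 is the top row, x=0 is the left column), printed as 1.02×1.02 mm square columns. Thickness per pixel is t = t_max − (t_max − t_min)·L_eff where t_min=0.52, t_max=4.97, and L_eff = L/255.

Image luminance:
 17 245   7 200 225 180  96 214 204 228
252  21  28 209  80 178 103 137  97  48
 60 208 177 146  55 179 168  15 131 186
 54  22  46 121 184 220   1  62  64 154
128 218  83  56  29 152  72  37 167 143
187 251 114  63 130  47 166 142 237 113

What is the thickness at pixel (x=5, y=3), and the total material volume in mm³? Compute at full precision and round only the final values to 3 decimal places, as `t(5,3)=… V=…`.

t(5,3)=1.131 V=173.042

span = t_max - t_min = 4.97 - 0.52 = 4.450
L(5,3) = 220, L_eff = 220/255 = 0.862745
t(5,3) = 4.97 - 4.450·0.862745 = 1.131
Σt over all 6·10 pixels = 282749/1700 ≈ 166.3229412
V = pitch²·Σt = 1.02²·282749/1700 = 173.042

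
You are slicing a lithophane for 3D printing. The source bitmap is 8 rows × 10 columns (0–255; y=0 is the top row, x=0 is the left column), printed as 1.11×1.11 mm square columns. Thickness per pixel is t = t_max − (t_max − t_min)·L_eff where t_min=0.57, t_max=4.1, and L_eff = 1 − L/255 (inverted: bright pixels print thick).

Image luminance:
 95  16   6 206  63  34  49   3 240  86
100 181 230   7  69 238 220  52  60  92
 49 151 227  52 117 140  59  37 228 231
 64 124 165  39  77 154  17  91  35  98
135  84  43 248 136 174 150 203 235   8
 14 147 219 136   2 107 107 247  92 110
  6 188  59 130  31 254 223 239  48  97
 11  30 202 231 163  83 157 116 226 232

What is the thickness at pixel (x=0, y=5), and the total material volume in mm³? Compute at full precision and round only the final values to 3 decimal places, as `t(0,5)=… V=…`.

t(0,5)=0.764 V=218.643

span = t_max - t_min = 4.1 - 0.57 = 3.530
L(0,5) = 14, L_eff = 1 - 14/255 = 0.945098 (inverted)
t(0,5) = 4.1 - 3.530·0.945098 = 0.764
Σt over all 8·10 pixels = 12067/68 ≈ 177.4558824
V = pitch²·Σt = 1.11²·12067/68 = 218.643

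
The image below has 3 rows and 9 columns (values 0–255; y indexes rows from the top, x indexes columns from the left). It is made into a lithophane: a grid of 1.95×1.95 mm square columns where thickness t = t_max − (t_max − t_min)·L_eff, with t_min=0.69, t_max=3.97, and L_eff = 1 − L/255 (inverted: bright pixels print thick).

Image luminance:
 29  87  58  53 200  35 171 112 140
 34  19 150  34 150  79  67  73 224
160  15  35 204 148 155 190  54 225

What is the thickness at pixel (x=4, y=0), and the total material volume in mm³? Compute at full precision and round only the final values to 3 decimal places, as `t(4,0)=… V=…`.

t(4,0)=3.263 V=212.730

span = t_max - t_min = 3.97 - 0.69 = 3.280
L(4,0) = 200, L_eff = 1 - 200/255 = 0.215686 (inverted)
t(4,0) = 3.97 - 3.280·0.215686 = 3.263
Σt over all 3·9 pixels = 475531/8500 ≈ 55.9448235
V = pitch²·Σt = 1.95²·475531/8500 = 212.730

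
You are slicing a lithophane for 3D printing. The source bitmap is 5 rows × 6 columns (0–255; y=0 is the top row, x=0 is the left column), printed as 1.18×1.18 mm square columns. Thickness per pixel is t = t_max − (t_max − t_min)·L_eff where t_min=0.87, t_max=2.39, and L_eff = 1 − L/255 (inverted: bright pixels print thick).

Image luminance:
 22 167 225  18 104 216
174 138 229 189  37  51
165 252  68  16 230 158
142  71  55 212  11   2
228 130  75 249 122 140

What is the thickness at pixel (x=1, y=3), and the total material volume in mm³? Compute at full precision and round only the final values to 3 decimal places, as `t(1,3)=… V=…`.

span = t_max - t_min = 2.39 - 0.87 = 1.520
L(1,3) = 71, L_eff = 1 - 71/255 = 0.721569 (inverted)
t(1,3) = 2.39 - 1.520·0.721569 = 1.293
Σt over all 5·6 pixels = 628871/12750 ≈ 49.3232157
V = pitch²·Σt = 1.18²·628871/12750 = 68.678

t(1,3)=1.293 V=68.678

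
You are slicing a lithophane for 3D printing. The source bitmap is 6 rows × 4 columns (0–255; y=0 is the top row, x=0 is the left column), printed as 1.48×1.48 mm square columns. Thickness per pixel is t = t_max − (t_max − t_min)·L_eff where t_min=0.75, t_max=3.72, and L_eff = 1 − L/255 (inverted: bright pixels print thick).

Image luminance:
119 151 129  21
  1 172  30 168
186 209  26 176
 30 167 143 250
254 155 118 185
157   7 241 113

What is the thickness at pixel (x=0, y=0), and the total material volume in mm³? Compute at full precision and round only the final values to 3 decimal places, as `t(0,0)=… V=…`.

span = t_max - t_min = 3.72 - 0.75 = 2.970
L(0,0) = 119, L_eff = 1 - 119/255 = 0.533333 (inverted)
t(0,0) = 3.72 - 2.970·0.533333 = 2.136
Σt over all 6·4 pixels = 117648/2125 ≈ 55.3637647
V = pitch²·Σt = 1.48²·117648/2125 = 121.269

t(0,0)=2.136 V=121.269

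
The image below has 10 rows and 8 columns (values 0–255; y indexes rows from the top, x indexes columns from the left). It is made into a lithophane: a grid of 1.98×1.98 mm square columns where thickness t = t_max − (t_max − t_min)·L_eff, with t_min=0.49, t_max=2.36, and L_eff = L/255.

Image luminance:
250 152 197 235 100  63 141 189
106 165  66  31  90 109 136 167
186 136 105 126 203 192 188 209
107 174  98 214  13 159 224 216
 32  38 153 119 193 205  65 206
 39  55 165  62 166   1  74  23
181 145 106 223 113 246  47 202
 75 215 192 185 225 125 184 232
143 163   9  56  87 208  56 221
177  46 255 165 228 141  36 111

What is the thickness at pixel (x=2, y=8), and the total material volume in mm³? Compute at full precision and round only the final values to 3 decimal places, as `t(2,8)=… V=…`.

span = t_max - t_min = 2.36 - 0.49 = 1.870
L(2,8) = 9, L_eff = 9/255 = 0.035294
t(2,8) = 2.36 - 1.870·0.035294 = 2.294
Σt over all 10·8 pixels = 160649/1500 ≈ 107.0993333
V = pitch²·Σt = 1.98²·160649/1500 = 419.872

t(2,8)=2.294 V=419.872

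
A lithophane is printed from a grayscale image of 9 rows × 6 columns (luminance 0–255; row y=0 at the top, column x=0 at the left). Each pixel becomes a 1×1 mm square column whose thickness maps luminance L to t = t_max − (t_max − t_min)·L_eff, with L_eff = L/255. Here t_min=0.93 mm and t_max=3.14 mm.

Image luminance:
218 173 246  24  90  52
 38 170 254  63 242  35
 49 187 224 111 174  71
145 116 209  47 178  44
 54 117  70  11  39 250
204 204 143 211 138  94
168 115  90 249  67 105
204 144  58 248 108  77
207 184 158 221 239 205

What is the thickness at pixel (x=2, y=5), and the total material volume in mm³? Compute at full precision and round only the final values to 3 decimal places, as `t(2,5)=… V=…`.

span = t_max - t_min = 3.14 - 0.93 = 2.210
L(2,5) = 143, L_eff = 143/255 = 0.560784
t(2,5) = 3.14 - 2.210·0.560784 = 1.901
Σt over all 9·6 pixels = 104.196
V = pitch²·Σt = 1²·104.196 = 104.196

t(2,5)=1.901 V=104.196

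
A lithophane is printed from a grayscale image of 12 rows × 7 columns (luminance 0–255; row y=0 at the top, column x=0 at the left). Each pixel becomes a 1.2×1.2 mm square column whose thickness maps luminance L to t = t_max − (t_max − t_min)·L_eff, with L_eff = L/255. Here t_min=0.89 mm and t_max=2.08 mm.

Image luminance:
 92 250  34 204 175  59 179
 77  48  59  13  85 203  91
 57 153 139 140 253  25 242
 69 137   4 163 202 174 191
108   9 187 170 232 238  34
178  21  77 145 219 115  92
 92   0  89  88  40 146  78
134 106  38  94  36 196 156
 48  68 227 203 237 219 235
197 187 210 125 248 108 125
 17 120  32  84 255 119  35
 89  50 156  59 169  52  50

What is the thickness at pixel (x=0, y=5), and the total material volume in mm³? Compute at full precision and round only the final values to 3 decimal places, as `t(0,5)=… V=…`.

t(0,5)=1.249 V=181.978

span = t_max - t_min = 2.08 - 0.89 = 1.190
L(0,5) = 178, L_eff = 178/255 = 0.698039
t(0,5) = 2.08 - 1.190·0.698039 = 1.249
Σt over all 12·7 pixels = 9478/75 ≈ 126.3733333
V = pitch²·Σt = 1.2²·9478/75 = 181.978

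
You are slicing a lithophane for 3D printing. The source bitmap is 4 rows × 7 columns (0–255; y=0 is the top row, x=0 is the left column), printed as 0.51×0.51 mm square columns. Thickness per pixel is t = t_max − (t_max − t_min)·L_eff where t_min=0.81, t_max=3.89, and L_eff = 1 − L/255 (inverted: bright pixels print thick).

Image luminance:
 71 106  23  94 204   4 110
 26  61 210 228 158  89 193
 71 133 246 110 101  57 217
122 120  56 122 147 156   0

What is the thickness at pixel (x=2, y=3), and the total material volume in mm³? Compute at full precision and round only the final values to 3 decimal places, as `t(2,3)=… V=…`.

t(2,3)=1.486 V=16.062

span = t_max - t_min = 3.89 - 0.81 = 3.080
L(2,3) = 56, L_eff = 1 - 56/255 = 0.780392 (inverted)
t(2,3) = 3.89 - 3.080·0.780392 = 1.486
Σt over all 4·7 pixels = 78736/1275 ≈ 61.7537255
V = pitch²·Σt = 0.51²·78736/1275 = 16.062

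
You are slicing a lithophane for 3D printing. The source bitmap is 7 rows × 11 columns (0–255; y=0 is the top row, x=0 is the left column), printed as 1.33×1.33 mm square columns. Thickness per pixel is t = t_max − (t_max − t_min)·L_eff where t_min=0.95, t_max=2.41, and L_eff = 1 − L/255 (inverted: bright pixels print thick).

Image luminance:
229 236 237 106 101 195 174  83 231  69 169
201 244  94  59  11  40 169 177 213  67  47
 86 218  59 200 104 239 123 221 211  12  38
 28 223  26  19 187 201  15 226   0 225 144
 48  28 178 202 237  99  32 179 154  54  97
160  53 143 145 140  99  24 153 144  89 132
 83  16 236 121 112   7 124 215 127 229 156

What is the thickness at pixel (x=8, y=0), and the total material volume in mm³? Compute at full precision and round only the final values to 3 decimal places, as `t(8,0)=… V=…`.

t(8,0)=2.273 V=230.400

span = t_max - t_min = 2.41 - 0.95 = 1.460
L(8,0) = 231, L_eff = 1 - 231/255 = 0.094118 (inverted)
t(8,0) = 2.41 - 1.460·0.094118 = 2.273
Σt over all 7·11 pixels = 3321383/25500 ≈ 130.2503137
V = pitch²·Σt = 1.33²·3321383/25500 = 230.400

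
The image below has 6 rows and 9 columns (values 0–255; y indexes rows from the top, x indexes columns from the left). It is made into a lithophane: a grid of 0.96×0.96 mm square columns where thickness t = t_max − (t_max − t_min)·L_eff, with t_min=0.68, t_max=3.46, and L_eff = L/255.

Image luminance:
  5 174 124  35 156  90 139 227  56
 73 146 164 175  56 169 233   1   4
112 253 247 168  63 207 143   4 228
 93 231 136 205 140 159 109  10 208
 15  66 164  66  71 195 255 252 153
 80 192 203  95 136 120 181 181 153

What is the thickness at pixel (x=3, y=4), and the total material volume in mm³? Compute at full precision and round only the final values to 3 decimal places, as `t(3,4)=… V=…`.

t(3,4)=2.740 V=98.636

span = t_max - t_min = 3.46 - 0.68 = 2.780
L(3,4) = 66, L_eff = 66/255 = 0.258824
t(3,4) = 3.46 - 2.780·0.258824 = 2.740
Σt over all 6·9 pixels = 1364591/12750 ≈ 107.0267451
V = pitch²·Σt = 0.96²·1364591/12750 = 98.636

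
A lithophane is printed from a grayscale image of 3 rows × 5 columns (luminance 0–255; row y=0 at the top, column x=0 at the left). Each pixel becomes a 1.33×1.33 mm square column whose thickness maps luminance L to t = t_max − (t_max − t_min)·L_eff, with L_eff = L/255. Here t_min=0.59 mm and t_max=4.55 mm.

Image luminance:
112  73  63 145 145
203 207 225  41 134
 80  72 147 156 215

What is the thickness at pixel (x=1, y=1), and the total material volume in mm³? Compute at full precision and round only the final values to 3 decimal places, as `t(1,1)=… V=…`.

t(1,1)=1.335 V=65.293

span = t_max - t_min = 4.55 - 0.59 = 3.960
L(1,1) = 207, L_eff = 207/255 = 0.811765
t(1,1) = 4.55 - 3.960·0.811765 = 1.335
Σt over all 3·5 pixels = 313749/8500 ≈ 36.9116471
V = pitch²·Σt = 1.33²·313749/8500 = 65.293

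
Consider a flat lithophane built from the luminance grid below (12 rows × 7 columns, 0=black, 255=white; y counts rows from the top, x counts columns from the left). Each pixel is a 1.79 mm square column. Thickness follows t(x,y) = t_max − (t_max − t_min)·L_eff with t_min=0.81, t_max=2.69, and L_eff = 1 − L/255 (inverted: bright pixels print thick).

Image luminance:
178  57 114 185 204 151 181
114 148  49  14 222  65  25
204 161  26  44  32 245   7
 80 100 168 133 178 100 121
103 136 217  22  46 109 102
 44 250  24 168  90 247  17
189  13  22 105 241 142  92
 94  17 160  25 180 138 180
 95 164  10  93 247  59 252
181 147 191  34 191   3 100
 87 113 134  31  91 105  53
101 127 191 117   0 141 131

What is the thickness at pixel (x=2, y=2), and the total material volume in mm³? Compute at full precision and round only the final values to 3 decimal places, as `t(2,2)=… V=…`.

t(2,2)=1.002 V=446.388

span = t_max - t_min = 2.69 - 0.81 = 1.880
L(2,2) = 26, L_eff = 1 - 26/255 = 0.898039 (inverted)
t(2,2) = 2.69 - 1.880·0.898039 = 1.002
Σt over all 12·7 pixels = 888151/6375 ≈ 139.3178039
V = pitch²·Σt = 1.79²·888151/6375 = 446.388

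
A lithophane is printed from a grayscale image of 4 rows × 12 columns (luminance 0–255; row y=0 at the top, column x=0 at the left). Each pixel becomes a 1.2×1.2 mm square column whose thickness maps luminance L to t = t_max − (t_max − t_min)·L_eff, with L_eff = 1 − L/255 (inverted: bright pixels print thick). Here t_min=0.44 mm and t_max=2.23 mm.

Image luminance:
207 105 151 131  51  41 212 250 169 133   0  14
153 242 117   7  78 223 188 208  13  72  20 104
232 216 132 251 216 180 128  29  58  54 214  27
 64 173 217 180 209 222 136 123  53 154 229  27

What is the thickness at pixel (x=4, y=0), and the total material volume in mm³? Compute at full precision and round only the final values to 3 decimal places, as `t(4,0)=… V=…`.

span = t_max - t_min = 2.23 - 0.44 = 1.790
L(4,0) = 51, L_eff = 1 - 51/255 = 0.800000 (inverted)
t(4,0) = 2.23 - 1.790·0.800000 = 0.798
Σt over all 4·12 pixels = 1686487/25500 ≈ 66.1367451
V = pitch²·Σt = 1.2²·1686487/25500 = 95.237

t(4,0)=0.798 V=95.237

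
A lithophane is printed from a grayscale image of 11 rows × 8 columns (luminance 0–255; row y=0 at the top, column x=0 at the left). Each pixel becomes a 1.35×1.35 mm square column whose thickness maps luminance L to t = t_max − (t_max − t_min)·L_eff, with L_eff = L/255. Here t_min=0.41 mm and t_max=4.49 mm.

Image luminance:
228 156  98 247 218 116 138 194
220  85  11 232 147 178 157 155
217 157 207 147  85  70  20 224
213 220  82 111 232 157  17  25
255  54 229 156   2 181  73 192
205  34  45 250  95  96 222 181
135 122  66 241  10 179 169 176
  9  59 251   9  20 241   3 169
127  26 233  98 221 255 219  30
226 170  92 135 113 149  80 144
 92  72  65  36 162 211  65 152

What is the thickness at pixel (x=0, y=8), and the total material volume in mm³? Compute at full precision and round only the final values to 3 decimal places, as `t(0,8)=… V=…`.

t(0,8)=2.458 V=368.262

span = t_max - t_min = 4.49 - 0.41 = 4.080
L(0,8) = 127, L_eff = 127/255 = 0.498039
t(0,8) = 4.49 - 4.080·0.498039 = 2.458
Σt over all 11·8 pixels = 202.064
V = pitch²·Σt = 1.35²·202.064 = 368.262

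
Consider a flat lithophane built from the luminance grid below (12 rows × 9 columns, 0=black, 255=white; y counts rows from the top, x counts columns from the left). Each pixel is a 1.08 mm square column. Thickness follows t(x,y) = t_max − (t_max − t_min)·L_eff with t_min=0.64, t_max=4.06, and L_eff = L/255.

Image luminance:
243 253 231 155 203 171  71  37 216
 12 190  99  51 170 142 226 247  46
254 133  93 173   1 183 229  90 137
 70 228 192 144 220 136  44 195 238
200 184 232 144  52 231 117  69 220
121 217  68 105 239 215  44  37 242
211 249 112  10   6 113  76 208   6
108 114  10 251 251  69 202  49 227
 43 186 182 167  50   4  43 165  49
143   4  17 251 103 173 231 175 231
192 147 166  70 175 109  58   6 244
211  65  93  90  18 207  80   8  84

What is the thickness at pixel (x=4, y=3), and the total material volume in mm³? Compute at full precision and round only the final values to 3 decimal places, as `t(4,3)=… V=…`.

t(4,3)=1.109 V=280.358

span = t_max - t_min = 4.06 - 0.64 = 3.420
L(4,3) = 220, L_eff = 220/255 = 0.862745
t(4,3) = 4.06 - 3.420·0.862745 = 1.109
Σt over all 12·9 pixels = 510768/2125 ≈ 240.3614118
V = pitch²·Σt = 1.08²·510768/2125 = 280.358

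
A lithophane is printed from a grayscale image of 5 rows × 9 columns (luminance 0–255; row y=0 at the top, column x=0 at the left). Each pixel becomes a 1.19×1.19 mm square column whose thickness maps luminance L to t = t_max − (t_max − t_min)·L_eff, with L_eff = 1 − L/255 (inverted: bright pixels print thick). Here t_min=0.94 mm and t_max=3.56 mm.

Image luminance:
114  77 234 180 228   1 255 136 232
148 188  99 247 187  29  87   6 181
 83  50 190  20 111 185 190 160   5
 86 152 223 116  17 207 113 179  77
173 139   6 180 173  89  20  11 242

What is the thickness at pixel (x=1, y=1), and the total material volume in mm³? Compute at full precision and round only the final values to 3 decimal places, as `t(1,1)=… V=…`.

t(1,1)=2.872 V=144.668

span = t_max - t_min = 3.56 - 0.94 = 2.620
L(1,1) = 188, L_eff = 1 - 188/255 = 0.262745 (inverted)
t(1,1) = 3.56 - 2.620·0.262745 = 2.872
Σt over all 5·9 pixels = 434177/4250 ≈ 102.1592941
V = pitch²·Σt = 1.19²·434177/4250 = 144.668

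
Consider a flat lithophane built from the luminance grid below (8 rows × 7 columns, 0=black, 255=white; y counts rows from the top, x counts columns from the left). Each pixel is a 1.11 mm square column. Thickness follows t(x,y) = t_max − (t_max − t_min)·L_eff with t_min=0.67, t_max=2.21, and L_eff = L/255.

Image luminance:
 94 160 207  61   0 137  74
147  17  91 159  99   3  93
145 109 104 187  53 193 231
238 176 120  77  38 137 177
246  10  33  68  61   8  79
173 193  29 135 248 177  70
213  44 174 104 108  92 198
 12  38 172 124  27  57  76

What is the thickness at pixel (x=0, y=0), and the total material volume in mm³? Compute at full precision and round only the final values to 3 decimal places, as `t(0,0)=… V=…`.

span = t_max - t_min = 2.21 - 0.67 = 1.540
L(0,0) = 94, L_eff = 94/255 = 0.368627
t(0,0) = 2.21 - 1.540·0.368627 = 1.642
Σt over all 8·7 pixels = 546574/6375 ≈ 85.7370980
V = pitch²·Σt = 1.11²·546574/6375 = 105.637

t(0,0)=1.642 V=105.637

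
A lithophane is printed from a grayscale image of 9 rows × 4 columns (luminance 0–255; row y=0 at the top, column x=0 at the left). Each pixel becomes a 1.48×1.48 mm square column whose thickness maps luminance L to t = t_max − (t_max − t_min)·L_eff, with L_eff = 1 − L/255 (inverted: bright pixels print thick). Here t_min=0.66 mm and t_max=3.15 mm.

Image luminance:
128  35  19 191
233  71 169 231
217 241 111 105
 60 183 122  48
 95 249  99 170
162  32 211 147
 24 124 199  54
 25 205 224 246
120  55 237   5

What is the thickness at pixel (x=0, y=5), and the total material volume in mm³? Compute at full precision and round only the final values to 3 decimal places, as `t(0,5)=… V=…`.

t(0,5)=2.242 V=155.715

span = t_max - t_min = 3.15 - 0.66 = 2.490
L(0,5) = 162, L_eff = 1 - 162/255 = 0.364706 (inverted)
t(0,5) = 3.15 - 2.490·0.364706 = 2.242
Σt over all 9·4 pixels = 604261/8500 ≈ 71.0895294
V = pitch²·Σt = 1.48²·604261/8500 = 155.715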